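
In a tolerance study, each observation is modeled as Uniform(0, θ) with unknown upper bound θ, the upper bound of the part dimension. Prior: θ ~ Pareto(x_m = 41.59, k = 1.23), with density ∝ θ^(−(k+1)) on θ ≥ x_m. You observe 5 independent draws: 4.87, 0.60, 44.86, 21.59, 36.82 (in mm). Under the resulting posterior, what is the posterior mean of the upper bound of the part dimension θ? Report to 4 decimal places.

A Pareto(scale x_m, shape k) prior on the upper bound θ of Uniform(0, θ) is conjugate: posterior is Pareto(max(x_m, max xᵢ), k + n).
Sample maximum = 44.86; prior scale x_m = 41.59 → posterior scale = max = 44.86.
Posterior shape = 1.23 + 5 = 6.23.
E[θ|data] = k·x_m/(k−1) = 6.23·44.86/5.23 = 53.4374.

53.4374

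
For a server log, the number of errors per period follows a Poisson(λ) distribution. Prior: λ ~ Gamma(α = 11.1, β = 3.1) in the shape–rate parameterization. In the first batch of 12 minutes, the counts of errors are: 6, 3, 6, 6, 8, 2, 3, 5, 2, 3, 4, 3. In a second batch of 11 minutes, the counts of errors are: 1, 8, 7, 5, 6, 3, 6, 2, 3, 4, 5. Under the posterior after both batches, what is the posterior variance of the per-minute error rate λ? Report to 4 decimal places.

0.1646

With a Gamma(shape α, rate β) prior, the Poisson likelihood is conjugate: the posterior is Gamma(α + ΣXᵢ, β + n).
Batch 1: sum of counts S = 51 over n = 12 minutes.
After batch 1: Gamma(α+S, β+n) = Gamma(11.1+51, 3.1+12) = Gamma(62.1, 15.1).
Batch 2: sum of counts S = 50 over n = 11 minutes.
After batch 2: Gamma(α+S, β+n) = Gamma(62.1+50, 15.1+11) = Gamma(112.1, 26.1).
Var = α/β² = 112.1/26.1² = 0.1646.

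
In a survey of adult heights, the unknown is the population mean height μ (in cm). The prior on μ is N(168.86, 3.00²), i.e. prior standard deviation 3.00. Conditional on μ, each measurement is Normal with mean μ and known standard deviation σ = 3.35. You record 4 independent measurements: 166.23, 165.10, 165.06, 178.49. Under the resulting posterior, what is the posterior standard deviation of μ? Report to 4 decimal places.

For Normal data with known variance σ², a Normal(μ₀, σ₀²) prior on μ is conjugate. Posterior precision = 1/σ₀² + n/σ²; posterior mean is the precision-weighted average of μ₀ and x̄.
σ₀² = 3.00² = 9, σ² = 3.35² = 11.2225; σ² + n·σ₀² = 11.2225 + 4·9 = 47.2225.
Posterior precision = 1/σ₀² + n/σ² = 1/9 + 4/11.2225 = (σ² + n·σ₀²)/(σ₀²σ²) = 47.2225/(9·11.2225); posterior variance σₙ² = σ₀²σ²/(σ² + n·σ₀²) = 9·11.2225/47.2225 = 2.138864.
Posterior SD = √σₙ² = √(9·11.2225/47.2225) = 1.4625.

1.4625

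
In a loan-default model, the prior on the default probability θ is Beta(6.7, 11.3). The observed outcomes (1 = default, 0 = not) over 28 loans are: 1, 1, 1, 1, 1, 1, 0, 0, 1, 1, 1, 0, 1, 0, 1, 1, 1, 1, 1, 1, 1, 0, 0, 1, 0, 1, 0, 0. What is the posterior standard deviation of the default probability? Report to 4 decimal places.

0.0724

The Beta prior is conjugate to a Binomial/Bernoulli likelihood; the update adds successes to α and failures to β.
Posterior: Beta(α+k, β+n−k) = Beta(6.7+19, 11.3+9) = Beta(25.7, 20.3).
Var = αβ/((α+β)²(α+β+1)) = 25.7·20.3/(46.0²·47.0) = 0.00524585; SD = √0.00524585 = 0.0724.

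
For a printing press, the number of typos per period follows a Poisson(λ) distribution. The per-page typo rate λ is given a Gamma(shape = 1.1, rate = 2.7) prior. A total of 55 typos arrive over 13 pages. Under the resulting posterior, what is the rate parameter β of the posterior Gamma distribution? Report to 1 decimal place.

With a Gamma(shape α, rate β) prior, the Poisson likelihood is conjugate: the posterior is Gamma(α + ΣXᵢ, β + n).
Posterior: Gamma(α+S, β+n) = Gamma(1.1+55, 2.7+13) = Gamma(56.1, 15.7).
Posterior β = 15.7.

15.7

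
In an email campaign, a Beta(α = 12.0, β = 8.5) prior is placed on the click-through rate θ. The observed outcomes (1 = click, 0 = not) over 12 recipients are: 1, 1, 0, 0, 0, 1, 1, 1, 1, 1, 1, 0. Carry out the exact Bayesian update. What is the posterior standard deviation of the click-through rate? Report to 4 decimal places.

The Beta prior is conjugate to a Binomial/Bernoulli likelihood; the update adds successes to α and failures to β.
Posterior: Beta(α+k, β+n−k) = Beta(12.0+8, 8.5+4) = Beta(20.0, 12.5).
Var = αβ/((α+β)²(α+β+1)) = 20.0·12.5/(32.5²·33.5) = 0.00706527; SD = √0.00706527 = 0.0841.

0.0841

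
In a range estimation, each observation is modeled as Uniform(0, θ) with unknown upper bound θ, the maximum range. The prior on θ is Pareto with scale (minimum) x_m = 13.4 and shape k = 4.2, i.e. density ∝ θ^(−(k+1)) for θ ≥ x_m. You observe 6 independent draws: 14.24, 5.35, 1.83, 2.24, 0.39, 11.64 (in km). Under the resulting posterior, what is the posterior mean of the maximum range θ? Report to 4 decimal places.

A Pareto(scale x_m, shape k) prior on the upper bound θ of Uniform(0, θ) is conjugate: posterior is Pareto(max(x_m, max xᵢ), k + n).
Sample maximum = 14.24; prior scale x_m = 13.4 → posterior scale = max = 14.24.
Posterior shape = 4.2 + 6 = 10.2.
E[θ|data] = k·x_m/(k−1) = 10.2·14.24/9.2 = 15.7878.

15.7878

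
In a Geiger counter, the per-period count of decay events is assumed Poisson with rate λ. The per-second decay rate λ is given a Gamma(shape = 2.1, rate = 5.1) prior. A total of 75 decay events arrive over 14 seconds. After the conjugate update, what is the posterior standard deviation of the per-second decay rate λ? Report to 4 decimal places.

0.4597

With a Gamma(shape α, rate β) prior, the Poisson likelihood is conjugate: the posterior is Gamma(α + ΣXᵢ, β + n).
Posterior: Gamma(α+S, β+n) = Gamma(2.1+75, 5.1+14) = Gamma(77.1, 19.1).
SD = √α/β = √77.1/19.1 = 0.4597.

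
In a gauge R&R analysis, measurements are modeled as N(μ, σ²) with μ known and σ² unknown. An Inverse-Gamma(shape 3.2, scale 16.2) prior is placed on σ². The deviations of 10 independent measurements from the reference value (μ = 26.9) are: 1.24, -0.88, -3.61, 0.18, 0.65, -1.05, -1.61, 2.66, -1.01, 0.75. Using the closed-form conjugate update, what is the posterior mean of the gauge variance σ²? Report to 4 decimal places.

4.2050

With known mean μ and an Inverse-Gamma(α, β) prior on σ², the Normal likelihood is conjugate: posterior is Inv-Gamma(α + n/2, β + Σ(xᵢ−μ)²/2).
Σ(xᵢ−μ)² = (1.24)² + (-0.88)² + (-3.61)² + (0.18)² + (0.65)² + (-1.05)² + (-1.61)² + (2.66)² + (-1.01)² + (0.75)² = 28.1518.
Posterior: Inv-Gamma(3.2 + 10/2, 16.2 + 28.1518/2) = Inv-Gamma(8.20, 30.27590).
E[σ²|data] = β/(α−1) = 30.27590/7.20 = 4.2050.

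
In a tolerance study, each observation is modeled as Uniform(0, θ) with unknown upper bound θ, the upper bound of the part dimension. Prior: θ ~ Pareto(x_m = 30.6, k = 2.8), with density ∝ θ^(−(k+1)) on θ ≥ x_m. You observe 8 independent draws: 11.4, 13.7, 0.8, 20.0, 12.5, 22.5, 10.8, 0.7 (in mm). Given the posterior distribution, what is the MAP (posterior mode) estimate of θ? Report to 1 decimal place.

30.6

A Pareto(scale x_m, shape k) prior on the upper bound θ of Uniform(0, θ) is conjugate: posterior is Pareto(max(x_m, max xᵢ), k + n).
Sample maximum = 22.5; prior scale x_m = 30.6 → posterior scale = max = 30.6.
Posterior shape = 2.8 + 8 = 10.8.
The Pareto density is decreasing on [x_m, ∞), so the mode is x_m = 30.6.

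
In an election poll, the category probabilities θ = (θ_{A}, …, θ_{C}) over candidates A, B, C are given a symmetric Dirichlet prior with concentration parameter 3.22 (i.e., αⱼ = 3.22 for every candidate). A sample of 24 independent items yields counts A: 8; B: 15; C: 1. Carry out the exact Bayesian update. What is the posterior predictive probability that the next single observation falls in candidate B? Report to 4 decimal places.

0.5413

The Dirichlet prior is conjugate to the Multinomial likelihood: each posterior αⱼ = prior αⱼ + observed count nⱼ.
Posterior concentration: (11.22, 18.22, 4.22), total = 33.66.
P(next = B | data) = α_{B}/Σα = 0.5413.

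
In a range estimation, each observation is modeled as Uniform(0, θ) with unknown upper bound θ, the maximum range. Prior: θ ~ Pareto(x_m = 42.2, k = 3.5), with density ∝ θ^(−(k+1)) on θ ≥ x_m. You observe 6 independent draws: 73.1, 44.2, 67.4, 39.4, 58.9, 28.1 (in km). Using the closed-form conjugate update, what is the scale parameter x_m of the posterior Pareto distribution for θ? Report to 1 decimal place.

A Pareto(scale x_m, shape k) prior on the upper bound θ of Uniform(0, θ) is conjugate: posterior is Pareto(max(x_m, max xᵢ), k + n).
Sample maximum = 73.1; prior scale x_m = 42.2 → posterior scale = max = 73.1.
Posterior shape = 3.5 + 6 = 9.5.
Posterior scale x_m = 73.1.

73.1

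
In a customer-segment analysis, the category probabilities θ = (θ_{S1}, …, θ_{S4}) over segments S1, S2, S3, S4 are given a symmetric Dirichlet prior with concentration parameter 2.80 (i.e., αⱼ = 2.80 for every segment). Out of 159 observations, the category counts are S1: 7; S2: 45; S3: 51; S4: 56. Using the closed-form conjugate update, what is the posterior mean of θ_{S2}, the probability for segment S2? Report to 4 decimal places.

0.2808

The Dirichlet prior is conjugate to the Multinomial likelihood: each posterior αⱼ = prior αⱼ + observed count nⱼ.
Posterior concentration: (9.80, 47.80, 53.80, 58.80), total = 170.20.
E[θ_{S2}|data] = α_{S2}/Σα = 47.80/170.20 = 0.2808.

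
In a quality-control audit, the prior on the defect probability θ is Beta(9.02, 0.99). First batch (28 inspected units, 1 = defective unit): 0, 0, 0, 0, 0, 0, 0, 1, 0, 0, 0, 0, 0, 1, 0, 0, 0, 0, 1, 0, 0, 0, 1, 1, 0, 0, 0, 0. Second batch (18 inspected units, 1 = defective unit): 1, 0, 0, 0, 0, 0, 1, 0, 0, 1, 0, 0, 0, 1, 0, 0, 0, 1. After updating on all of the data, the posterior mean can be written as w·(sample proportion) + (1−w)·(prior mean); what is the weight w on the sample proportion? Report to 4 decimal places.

0.8213

The Beta prior is conjugate to a Binomial/Bernoulli likelihood; the update adds successes to α and failures to β.
Total number of inspected units: n = 28 + 18 = 46.
Posterior mean = (α₀+k)/(α₀+β₀+n) = [n/(α₀+β₀+n)]·(k/n) + [(α₀+β₀)/(α₀+β₀+n)]·α₀/(α₀+β₀), so only n and the prior enter the weight.
The weight on the data is w = n/(α₀+β₀+n) = 46/(9.02+0.99+46) = 46/56.01 = 0.8213.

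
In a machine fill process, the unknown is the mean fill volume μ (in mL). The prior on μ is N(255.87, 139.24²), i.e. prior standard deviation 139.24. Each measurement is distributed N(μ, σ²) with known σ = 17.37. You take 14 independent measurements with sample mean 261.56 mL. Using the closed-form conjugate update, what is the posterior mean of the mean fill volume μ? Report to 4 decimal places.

For Normal data with known variance σ², a Normal(μ₀, σ₀²) prior on μ is conjugate. Posterior precision = 1/σ₀² + n/σ²; posterior mean is the precision-weighted average of μ₀ and x̄.
n·x̄ = 14·261.56 = 3661.84.
σ₀² = 139.24² = 19387.7776, σ² = 17.37² = 301.7169; σ² + n·σ₀² = 301.7169 + 14·19387.7776 = 271730.6033.
Posterior mean = (μ₀/σ₀² + n·x̄/σ²)/(1/σ₀² + n/σ²) = (σ²·μ₀ + σ₀²·n·x̄)/(σ² + n·σ₀²) = (301.7169·255.87 + 19387.7776·3661.84)/271730.6033 = 71072139.829987/271730.6033 = 261.5537.

261.5537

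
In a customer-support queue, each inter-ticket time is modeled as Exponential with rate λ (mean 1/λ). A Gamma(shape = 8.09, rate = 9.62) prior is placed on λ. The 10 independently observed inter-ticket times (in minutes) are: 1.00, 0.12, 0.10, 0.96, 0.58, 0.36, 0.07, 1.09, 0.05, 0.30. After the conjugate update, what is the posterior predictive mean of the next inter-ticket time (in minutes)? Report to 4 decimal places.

With a Gamma(shape α, rate β) prior on the exponential rate λ, the posterior after n observations with total T = Σxᵢ is Gamma(α+n, β+T).
Sum of observations T = 4.63 minutes; n = 10.
Posterior: Gamma(8.09+10, 9.62+4.63) = Gamma(18.09, 14.25).
The predictive distribution for the next observation is Lomax; its mean is β/(α−1) = 14.25/17.09 = 0.8338.

0.8338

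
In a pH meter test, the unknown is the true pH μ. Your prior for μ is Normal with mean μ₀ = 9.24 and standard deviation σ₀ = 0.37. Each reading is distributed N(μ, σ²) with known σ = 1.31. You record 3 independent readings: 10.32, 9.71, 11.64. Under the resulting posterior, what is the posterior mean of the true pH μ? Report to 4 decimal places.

9.4943

For Normal data with known variance σ², a Normal(μ₀, σ₀²) prior on μ is conjugate. Posterior precision = 1/σ₀² + n/σ²; posterior mean is the precision-weighted average of μ₀ and x̄.
Σxᵢ = 10.32 + 9.71 + 11.64 = 31.67, so n·x̄ = 31.67.
σ₀² = 0.37² = 0.1369, σ² = 1.31² = 1.7161; σ² + n·σ₀² = 1.7161 + 3·0.1369 = 2.1268.
Posterior mean = (μ₀/σ₀² + n·x̄/σ²)/(1/σ₀² + n/σ²) = (σ²·μ₀ + σ₀²·n·x̄)/(σ² + n·σ₀²) = (1.7161·9.24 + 0.1369·31.67)/2.1268 = 20.192387/2.1268 = 9.4943.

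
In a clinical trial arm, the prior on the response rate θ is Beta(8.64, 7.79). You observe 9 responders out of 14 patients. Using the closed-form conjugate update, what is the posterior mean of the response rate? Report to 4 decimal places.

The Beta prior is conjugate to a Binomial/Bernoulli likelihood; the update adds successes to α and failures to β.
Posterior: Beta(α+k, β+n−k) = Beta(8.64+9, 7.79+5) = Beta(17.64, 12.79).
Posterior mean = α/(α+β) = 17.64/30.43 = 0.5797.

0.5797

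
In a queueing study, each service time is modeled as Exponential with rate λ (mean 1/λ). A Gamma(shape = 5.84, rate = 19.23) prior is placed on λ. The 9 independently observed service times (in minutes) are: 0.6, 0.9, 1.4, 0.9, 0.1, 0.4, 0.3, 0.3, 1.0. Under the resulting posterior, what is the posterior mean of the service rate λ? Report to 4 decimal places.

With a Gamma(shape α, rate β) prior on the exponential rate λ, the posterior after n observations with total T = Σxᵢ is Gamma(α+n, β+T).
Sum of observations T = 5.9 minutes; n = 9.
Posterior: Gamma(5.84+9, 19.23+5.9) = Gamma(14.84, 25.13).
Posterior mean of λ = α/β = 14.84/25.13 = 0.5905.

0.5905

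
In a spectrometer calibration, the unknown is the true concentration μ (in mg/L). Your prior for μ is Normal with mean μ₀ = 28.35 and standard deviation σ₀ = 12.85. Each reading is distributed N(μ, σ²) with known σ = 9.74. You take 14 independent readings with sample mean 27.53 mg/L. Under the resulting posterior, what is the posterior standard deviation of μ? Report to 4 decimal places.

For Normal data with known variance σ², a Normal(μ₀, σ₀²) prior on μ is conjugate. Posterior precision = 1/σ₀² + n/σ²; posterior mean is the precision-weighted average of μ₀ and x̄.
σ₀² = 12.85² = 165.1225, σ² = 9.74² = 94.8676; σ² + n·σ₀² = 94.8676 + 14·165.1225 = 2406.5826.
Posterior precision = 1/σ₀² + n/σ² = 1/165.1225 + 14/94.8676 = (σ² + n·σ₀²)/(σ₀²σ²) = 2406.5826/(165.1225·94.8676); posterior variance σₙ² = σ₀²σ²/(σ² + n·σ₀²) = 165.1225·94.8676/2406.5826 = 6.509137.
Posterior SD = √σₙ² = √(165.1225·94.8676/2406.5826) = 2.5513.

2.5513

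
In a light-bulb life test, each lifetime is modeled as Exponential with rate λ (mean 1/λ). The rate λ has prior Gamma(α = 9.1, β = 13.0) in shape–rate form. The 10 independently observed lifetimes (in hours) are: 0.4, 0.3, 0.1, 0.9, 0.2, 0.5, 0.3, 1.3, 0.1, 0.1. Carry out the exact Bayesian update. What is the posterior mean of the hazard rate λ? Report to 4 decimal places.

With a Gamma(shape α, rate β) prior on the exponential rate λ, the posterior after n observations with total T = Σxᵢ is Gamma(α+n, β+T).
Sum of observations T = 4.2 hours; n = 10.
Posterior: Gamma(9.1+10, 13.0+4.2) = Gamma(19.1, 17.2).
Posterior mean of λ = α/β = 19.1/17.2 = 1.1105.

1.1105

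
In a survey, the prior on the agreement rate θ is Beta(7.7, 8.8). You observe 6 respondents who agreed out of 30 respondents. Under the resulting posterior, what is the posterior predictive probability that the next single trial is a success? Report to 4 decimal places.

The Beta prior is conjugate to a Binomial/Bernoulli likelihood; the update adds successes to α and failures to β.
Posterior: Beta(α+k, β+n−k) = Beta(7.7+6, 8.8+24) = Beta(13.7, 32.8).
For a single future Bernoulli trial, P(success | data) = α/(α+β) = 0.2946.

0.2946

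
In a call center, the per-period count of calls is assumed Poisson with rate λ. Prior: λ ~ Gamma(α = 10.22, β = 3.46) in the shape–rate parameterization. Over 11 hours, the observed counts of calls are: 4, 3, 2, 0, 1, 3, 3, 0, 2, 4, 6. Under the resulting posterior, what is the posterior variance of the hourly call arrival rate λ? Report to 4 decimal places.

With a Gamma(shape α, rate β) prior, the Poisson likelihood is conjugate: the posterior is Gamma(α + ΣXᵢ, β + n).
Sum of counts S = 28 over n = 11 hours.
Posterior: Gamma(α+S, β+n) = Gamma(10.22+28, 3.46+11) = Gamma(38.22, 14.46).
Var = α/β² = 38.22/14.46² = 0.1828.

0.1828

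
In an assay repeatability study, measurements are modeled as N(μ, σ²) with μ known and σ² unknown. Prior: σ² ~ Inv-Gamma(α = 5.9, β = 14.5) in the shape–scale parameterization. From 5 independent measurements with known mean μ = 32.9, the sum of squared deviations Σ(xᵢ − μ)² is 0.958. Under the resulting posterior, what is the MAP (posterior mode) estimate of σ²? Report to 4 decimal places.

1.5935

With known mean μ and an Inverse-Gamma(α, β) prior on σ², the Normal likelihood is conjugate: posterior is Inv-Gamma(α + n/2, β + Σ(xᵢ−μ)²/2).
Posterior: Inv-Gamma(5.9 + 5/2, 14.5 + 0.958/2) = Inv-Gamma(8.40, 14.9790).
Mode = β/(α+1) = 14.9790/9.40 = 1.5935.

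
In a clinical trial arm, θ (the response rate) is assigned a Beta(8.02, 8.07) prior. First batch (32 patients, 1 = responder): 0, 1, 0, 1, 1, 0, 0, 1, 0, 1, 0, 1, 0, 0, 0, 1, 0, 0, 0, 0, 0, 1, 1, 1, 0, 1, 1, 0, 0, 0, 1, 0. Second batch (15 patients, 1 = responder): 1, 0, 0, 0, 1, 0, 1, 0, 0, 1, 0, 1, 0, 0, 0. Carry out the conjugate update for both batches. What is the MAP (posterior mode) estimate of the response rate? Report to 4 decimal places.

0.4096

The Beta prior is conjugate to a Binomial/Bernoulli likelihood; the update adds successes to α and failures to β.
After batch 1: Beta(8.02+13, 8.07+19) = Beta(21.02, 27.07).
After batch 2: Beta(21.02+5, 27.07+10) = Beta(26.02, 37.07).
Mode of Beta(a,b) for a,b>1 is (a−1)/(a+b−2) = 25.02/61.09 = 0.4096.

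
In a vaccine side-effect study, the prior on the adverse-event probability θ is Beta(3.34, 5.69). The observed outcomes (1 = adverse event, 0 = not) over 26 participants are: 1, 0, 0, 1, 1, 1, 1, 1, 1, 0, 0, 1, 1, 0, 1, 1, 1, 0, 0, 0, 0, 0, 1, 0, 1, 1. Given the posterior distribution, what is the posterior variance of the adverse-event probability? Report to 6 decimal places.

The Beta prior is conjugate to a Binomial/Bernoulli likelihood; the update adds successes to α and failures to β.
Posterior: Beta(α+k, β+n−k) = Beta(3.34+15, 5.69+11) = Beta(18.34, 16.69).
Var = αβ/((α+β)²(α+β+1)) = 18.34·16.69/(35.03²·36.03) = 0.006923.

0.006923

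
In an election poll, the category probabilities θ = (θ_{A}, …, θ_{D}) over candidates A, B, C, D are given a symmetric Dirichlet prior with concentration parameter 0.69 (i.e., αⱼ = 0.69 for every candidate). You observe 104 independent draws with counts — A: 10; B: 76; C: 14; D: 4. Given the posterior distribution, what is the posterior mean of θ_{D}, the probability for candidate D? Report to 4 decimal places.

0.0439

The Dirichlet prior is conjugate to the Multinomial likelihood: each posterior αⱼ = prior αⱼ + observed count nⱼ.
Posterior concentration: (10.69, 76.69, 14.69, 4.69), total = 106.76.
E[θ_{D}|data] = α_{D}/Σα = 4.69/106.76 = 0.0439.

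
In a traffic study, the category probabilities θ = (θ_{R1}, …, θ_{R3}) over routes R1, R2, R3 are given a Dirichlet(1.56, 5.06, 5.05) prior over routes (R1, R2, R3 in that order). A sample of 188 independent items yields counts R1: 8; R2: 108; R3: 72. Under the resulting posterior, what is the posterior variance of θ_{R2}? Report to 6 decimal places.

0.001224

The Dirichlet prior is conjugate to the Multinomial likelihood: each posterior αⱼ = prior αⱼ + observed count nⱼ.
Posterior concentration: (9.56, 113.06, 77.05), total = 199.67.
Var[θ_j] = α_j(Σα−α_j)/((Σα)²(Σα+1)) = 113.06·86.61/(199.67²·200.67) = 0.001224.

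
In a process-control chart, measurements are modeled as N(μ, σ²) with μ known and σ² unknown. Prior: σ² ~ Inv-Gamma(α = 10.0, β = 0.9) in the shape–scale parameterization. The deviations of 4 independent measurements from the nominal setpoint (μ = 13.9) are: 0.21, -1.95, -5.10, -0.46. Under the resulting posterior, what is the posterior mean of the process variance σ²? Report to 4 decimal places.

With known mean μ and an Inverse-Gamma(α, β) prior on σ², the Normal likelihood is conjugate: posterior is Inv-Gamma(α + n/2, β + Σ(xᵢ−μ)²/2).
Σ(xᵢ−μ)² = (0.21)² + (-1.95)² + (-5.10)² + (-0.46)² = 30.0682.
Posterior: Inv-Gamma(10.0 + 4/2, 0.9 + 30.0682/2) = Inv-Gamma(12.00, 15.93410).
E[σ²|data] = β/(α−1) = 15.93410/11.00 = 1.4486.

1.4486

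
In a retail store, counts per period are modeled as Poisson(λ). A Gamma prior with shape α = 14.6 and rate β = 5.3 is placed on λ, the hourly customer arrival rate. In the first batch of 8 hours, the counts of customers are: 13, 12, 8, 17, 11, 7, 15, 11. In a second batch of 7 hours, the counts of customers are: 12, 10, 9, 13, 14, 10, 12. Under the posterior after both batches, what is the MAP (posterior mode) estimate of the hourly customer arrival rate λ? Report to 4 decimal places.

With a Gamma(shape α, rate β) prior, the Poisson likelihood is conjugate: the posterior is Gamma(α + ΣXᵢ, β + n).
Batch 1: sum of counts S = 94 over n = 8 hours.
After batch 1: Gamma(α+S, β+n) = Gamma(14.6+94, 5.3+8) = Gamma(108.6, 13.3).
Batch 2: sum of counts S = 80 over n = 7 hours.
After batch 2: Gamma(α+S, β+n) = Gamma(108.6+80, 13.3+7) = Gamma(188.6, 20.3).
Mode of Gamma(α,β) for α≥1 is (α−1)/β = 187.6/20.3 = 9.2414.

9.2414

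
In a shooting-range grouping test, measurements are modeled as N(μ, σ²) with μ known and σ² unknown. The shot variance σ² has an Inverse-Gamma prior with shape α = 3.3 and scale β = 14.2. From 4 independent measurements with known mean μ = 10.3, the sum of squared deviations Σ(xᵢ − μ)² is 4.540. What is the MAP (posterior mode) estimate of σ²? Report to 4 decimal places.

With known mean μ and an Inverse-Gamma(α, β) prior on σ², the Normal likelihood is conjugate: posterior is Inv-Gamma(α + n/2, β + Σ(xᵢ−μ)²/2).
Posterior: Inv-Gamma(3.3 + 4/2, 14.2 + 4.540/2) = Inv-Gamma(5.30, 16.4700).
Mode = β/(α+1) = 16.4700/6.30 = 2.6143.

2.6143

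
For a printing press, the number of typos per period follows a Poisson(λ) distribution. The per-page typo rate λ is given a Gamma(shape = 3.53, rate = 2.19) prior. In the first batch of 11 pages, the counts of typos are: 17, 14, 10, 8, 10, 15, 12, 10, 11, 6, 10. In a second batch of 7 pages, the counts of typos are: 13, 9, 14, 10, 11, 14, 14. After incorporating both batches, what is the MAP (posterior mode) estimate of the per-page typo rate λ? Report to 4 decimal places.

With a Gamma(shape α, rate β) prior, the Poisson likelihood is conjugate: the posterior is Gamma(α + ΣXᵢ, β + n).
Batch 1: sum of counts S = 123 over n = 11 pages.
After batch 1: Gamma(α+S, β+n) = Gamma(3.53+123, 2.19+11) = Gamma(126.53, 13.19).
Batch 2: sum of counts S = 85 over n = 7 pages.
After batch 2: Gamma(α+S, β+n) = Gamma(126.53+85, 13.19+7) = Gamma(211.53, 20.19).
Mode of Gamma(α,β) for α≥1 is (α−1)/β = 210.53/20.19 = 10.4274.

10.4274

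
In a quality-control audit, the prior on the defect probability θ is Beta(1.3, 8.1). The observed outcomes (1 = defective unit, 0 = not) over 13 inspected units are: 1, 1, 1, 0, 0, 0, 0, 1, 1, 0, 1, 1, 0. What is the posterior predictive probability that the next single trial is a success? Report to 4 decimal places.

The Beta prior is conjugate to a Binomial/Bernoulli likelihood; the update adds successes to α and failures to β.
Posterior: Beta(α+k, β+n−k) = Beta(1.3+7, 8.1+6) = Beta(8.3, 14.1).
For a single future Bernoulli trial, P(success | data) = α/(α+β) = 0.3705.

0.3705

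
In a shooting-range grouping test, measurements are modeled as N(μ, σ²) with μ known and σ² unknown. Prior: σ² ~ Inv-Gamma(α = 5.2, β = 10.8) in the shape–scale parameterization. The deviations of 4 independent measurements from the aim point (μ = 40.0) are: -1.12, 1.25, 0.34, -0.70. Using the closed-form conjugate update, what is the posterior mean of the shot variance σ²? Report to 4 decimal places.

With known mean μ and an Inverse-Gamma(α, β) prior on σ², the Normal likelihood is conjugate: posterior is Inv-Gamma(α + n/2, β + Σ(xᵢ−μ)²/2).
Σ(xᵢ−μ)² = (-1.12)² + (1.25)² + (0.34)² + (-0.70)² = 3.4225.
Posterior: Inv-Gamma(5.2 + 4/2, 10.8 + 3.4225/2) = Inv-Gamma(7.20, 12.51125).
E[σ²|data] = β/(α−1) = 12.51125/6.20 = 2.0179.

2.0179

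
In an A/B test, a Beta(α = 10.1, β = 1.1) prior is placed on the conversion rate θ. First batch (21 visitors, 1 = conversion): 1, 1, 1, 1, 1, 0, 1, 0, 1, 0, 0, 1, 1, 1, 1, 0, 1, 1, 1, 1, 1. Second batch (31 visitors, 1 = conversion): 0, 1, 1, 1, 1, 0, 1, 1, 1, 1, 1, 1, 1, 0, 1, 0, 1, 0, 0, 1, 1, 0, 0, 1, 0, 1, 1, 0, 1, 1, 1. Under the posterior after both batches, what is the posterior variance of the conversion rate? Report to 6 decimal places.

The Beta prior is conjugate to a Binomial/Bernoulli likelihood; the update adds successes to α and failures to β.
After batch 1: Beta(10.1+16, 1.1+5) = Beta(26.1, 6.1).
After batch 2: Beta(26.1+21, 6.1+10) = Beta(47.1, 16.1).
Var = αβ/((α+β)²(α+β+1)) = 47.1·16.1/(63.2²·64.2) = 0.002957.

0.002957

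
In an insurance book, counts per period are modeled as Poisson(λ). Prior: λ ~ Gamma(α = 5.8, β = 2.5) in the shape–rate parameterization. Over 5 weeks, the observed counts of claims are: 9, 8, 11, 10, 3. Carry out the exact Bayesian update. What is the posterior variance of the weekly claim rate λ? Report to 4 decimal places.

With a Gamma(shape α, rate β) prior, the Poisson likelihood is conjugate: the posterior is Gamma(α + ΣXᵢ, β + n).
Sum of counts S = 41 over n = 5 weeks.
Posterior: Gamma(α+S, β+n) = Gamma(5.8+41, 2.5+5) = Gamma(46.8, 7.5).
Var = α/β² = 46.8/7.5² = 0.8320.

0.8320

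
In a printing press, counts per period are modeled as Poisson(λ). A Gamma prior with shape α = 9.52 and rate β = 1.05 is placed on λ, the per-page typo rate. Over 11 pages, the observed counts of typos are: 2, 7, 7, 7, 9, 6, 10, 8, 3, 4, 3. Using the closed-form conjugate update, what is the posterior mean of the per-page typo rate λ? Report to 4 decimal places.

6.2672

With a Gamma(shape α, rate β) prior, the Poisson likelihood is conjugate: the posterior is Gamma(α + ΣXᵢ, β + n).
Sum of counts S = 66 over n = 11 pages.
Posterior: Gamma(α+S, β+n) = Gamma(9.52+66, 1.05+11) = Gamma(75.52, 12.05).
Posterior mean = α/β = 75.52/12.05 = 6.2672.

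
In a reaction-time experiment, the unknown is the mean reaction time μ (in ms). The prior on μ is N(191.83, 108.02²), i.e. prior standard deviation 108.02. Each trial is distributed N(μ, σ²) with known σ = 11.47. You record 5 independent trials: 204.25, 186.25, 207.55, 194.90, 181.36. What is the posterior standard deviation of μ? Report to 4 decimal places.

5.1238

For Normal data with known variance σ², a Normal(μ₀, σ₀²) prior on μ is conjugate. Posterior precision = 1/σ₀² + n/σ²; posterior mean is the precision-weighted average of μ₀ and x̄.
σ₀² = 108.02² = 11668.3204, σ² = 11.47² = 131.5609; σ² + n·σ₀² = 131.5609 + 5·11668.3204 = 58473.1629.
Posterior precision = 1/σ₀² + n/σ² = 1/11668.3204 + 5/131.5609 = (σ² + n·σ₀²)/(σ₀²σ²) = 58473.1629/(11668.3204·131.5609); posterior variance σₙ² = σ₀²σ²/(σ² + n·σ₀²) = 11668.3204·131.5609/58473.1629 = 26.252979.
Posterior SD = √σₙ² = √(11668.3204·131.5609/58473.1629) = 5.1238.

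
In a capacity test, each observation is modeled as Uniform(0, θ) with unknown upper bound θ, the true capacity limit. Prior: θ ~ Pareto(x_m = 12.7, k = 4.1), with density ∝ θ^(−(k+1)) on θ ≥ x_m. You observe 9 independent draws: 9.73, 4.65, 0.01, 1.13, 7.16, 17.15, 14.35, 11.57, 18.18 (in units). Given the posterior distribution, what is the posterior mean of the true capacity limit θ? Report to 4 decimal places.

19.6825

A Pareto(scale x_m, shape k) prior on the upper bound θ of Uniform(0, θ) is conjugate: posterior is Pareto(max(x_m, max xᵢ), k + n).
Sample maximum = 18.18; prior scale x_m = 12.7 → posterior scale = max = 18.18.
Posterior shape = 4.1 + 9 = 13.1.
E[θ|data] = k·x_m/(k−1) = 13.1·18.18/12.1 = 19.6825.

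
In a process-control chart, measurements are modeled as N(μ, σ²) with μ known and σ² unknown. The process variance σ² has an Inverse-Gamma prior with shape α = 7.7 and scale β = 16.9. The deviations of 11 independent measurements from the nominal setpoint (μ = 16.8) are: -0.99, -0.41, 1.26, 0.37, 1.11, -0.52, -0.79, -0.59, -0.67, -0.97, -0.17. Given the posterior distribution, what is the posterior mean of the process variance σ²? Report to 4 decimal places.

With known mean μ and an Inverse-Gamma(α, β) prior on σ², the Normal likelihood is conjugate: posterior is Inv-Gamma(α + n/2, β + Σ(xᵢ−μ)²/2).
Σ(xᵢ−μ)² = (-0.99)² + (-0.41)² + (1.26)² + (0.37)² + (1.11)² + (-0.52)² + (-0.79)² + (-0.59)² + (-0.67)² + (-0.97)² + (-0.17)² = 6.7661.
Posterior: Inv-Gamma(7.7 + 11/2, 16.9 + 6.7661/2) = Inv-Gamma(13.20, 20.28305).
E[σ²|data] = β/(α−1) = 20.28305/12.20 = 1.6625.

1.6625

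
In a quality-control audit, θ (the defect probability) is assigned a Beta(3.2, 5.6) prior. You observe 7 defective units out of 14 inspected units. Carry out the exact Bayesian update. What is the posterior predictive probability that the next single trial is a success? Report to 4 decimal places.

0.4474

The Beta prior is conjugate to a Binomial/Bernoulli likelihood; the update adds successes to α and failures to β.
Posterior: Beta(α+k, β+n−k) = Beta(3.2+7, 5.6+7) = Beta(10.2, 12.6).
For a single future Bernoulli trial, P(success | data) = α/(α+β) = 0.4474.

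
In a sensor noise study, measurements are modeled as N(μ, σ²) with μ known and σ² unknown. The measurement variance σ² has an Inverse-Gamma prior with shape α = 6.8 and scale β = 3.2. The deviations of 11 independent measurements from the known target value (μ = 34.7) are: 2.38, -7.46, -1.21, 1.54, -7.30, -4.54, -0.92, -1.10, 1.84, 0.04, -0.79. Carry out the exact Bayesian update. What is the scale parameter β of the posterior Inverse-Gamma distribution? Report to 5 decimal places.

With known mean μ and an Inverse-Gamma(α, β) prior on σ², the Normal likelihood is conjugate: posterior is Inv-Gamma(α + n/2, β + Σ(xᵢ−μ)²/2).
Σ(xᵢ−μ)² = (2.38)² + (-7.46)² + (-1.21)² + (1.54)² + (-7.30)² + (-4.54)² + (-0.92)² + (-1.10)² + (1.84)² + (0.04)² + (-0.79)² = 145.1210.
Posterior: Inv-Gamma(6.8 + 11/2, 3.2 + 145.1210/2) = Inv-Gamma(12.30, 75.76050).
Posterior β = 75.76050.

75.76050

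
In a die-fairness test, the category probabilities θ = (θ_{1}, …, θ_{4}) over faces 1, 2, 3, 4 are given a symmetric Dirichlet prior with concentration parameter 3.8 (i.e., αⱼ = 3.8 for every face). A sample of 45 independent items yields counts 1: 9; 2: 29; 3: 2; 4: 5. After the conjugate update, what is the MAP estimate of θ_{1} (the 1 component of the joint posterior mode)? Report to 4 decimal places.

The Dirichlet prior is conjugate to the Multinomial likelihood: each posterior αⱼ = prior αⱼ + observed count nⱼ.
Posterior concentration: (12.8, 32.8, 5.8, 8.8), total = 60.2.
Joint mode component: (α_{1}−1)/(Σα−K) = 11.8/56.2 = 0.2100.

0.2100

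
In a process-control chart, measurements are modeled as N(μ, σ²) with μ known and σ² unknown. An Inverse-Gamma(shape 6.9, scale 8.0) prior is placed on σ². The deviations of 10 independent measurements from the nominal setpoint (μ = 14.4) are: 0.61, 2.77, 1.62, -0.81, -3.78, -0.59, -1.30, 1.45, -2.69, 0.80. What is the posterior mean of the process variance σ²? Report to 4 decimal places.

2.4601

With known mean μ and an Inverse-Gamma(α, β) prior on σ², the Normal likelihood is conjugate: posterior is Inv-Gamma(α + n/2, β + Σ(xᵢ−μ)²/2).
Σ(xᵢ−μ)² = (0.61)² + (2.77)² + (1.62)² + (-0.81)² + (-3.78)² + (-0.59)² + (-1.30)² + (1.45)² + (-2.69)² + (0.80)² = 37.6306.
Posterior: Inv-Gamma(6.9 + 10/2, 8.0 + 37.6306/2) = Inv-Gamma(11.90, 26.81530).
E[σ²|data] = β/(α−1) = 26.81530/10.90 = 2.4601.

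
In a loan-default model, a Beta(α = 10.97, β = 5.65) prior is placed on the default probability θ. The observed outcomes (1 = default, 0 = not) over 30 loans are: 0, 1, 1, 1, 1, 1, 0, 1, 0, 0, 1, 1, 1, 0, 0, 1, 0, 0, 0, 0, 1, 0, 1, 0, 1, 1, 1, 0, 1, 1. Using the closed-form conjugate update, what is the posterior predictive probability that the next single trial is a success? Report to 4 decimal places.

The Beta prior is conjugate to a Binomial/Bernoulli likelihood; the update adds successes to α and failures to β.
Posterior: Beta(α+k, β+n−k) = Beta(10.97+17, 5.65+13) = Beta(27.97, 18.65).
For a single future Bernoulli trial, P(success | data) = α/(α+β) = 0.6000.

0.6000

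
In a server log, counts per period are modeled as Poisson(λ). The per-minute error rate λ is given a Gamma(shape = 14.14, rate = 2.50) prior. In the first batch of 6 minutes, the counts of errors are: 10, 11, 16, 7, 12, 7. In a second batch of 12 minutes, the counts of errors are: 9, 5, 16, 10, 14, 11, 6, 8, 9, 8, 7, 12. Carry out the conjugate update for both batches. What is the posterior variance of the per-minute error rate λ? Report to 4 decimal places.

0.4572

With a Gamma(shape α, rate β) prior, the Poisson likelihood is conjugate: the posterior is Gamma(α + ΣXᵢ, β + n).
Batch 1: sum of counts S = 63 over n = 6 minutes.
After batch 1: Gamma(α+S, β+n) = Gamma(14.14+63, 2.50+6) = Gamma(77.14, 8.50).
Batch 2: sum of counts S = 115 over n = 12 minutes.
After batch 2: Gamma(α+S, β+n) = Gamma(77.14+115, 8.50+12) = Gamma(192.14, 20.50).
Var = α/β² = 192.14/20.50² = 0.4572.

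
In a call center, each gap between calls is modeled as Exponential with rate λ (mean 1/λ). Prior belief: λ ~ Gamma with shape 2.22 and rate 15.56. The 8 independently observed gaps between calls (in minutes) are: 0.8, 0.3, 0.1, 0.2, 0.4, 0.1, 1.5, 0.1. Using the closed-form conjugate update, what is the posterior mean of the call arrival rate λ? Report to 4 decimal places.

0.5362

With a Gamma(shape α, rate β) prior on the exponential rate λ, the posterior after n observations with total T = Σxᵢ is Gamma(α+n, β+T).
Sum of observations T = 3.5 minutes; n = 8.
Posterior: Gamma(2.22+8, 15.56+3.5) = Gamma(10.22, 19.06).
Posterior mean of λ = α/β = 10.22/19.06 = 0.5362.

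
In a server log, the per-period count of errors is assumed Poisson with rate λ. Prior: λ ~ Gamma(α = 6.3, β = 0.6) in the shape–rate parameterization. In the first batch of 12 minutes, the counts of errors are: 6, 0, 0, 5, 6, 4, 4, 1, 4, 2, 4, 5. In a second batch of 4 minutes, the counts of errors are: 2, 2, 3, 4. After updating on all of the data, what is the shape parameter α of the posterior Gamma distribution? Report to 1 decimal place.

With a Gamma(shape α, rate β) prior, the Poisson likelihood is conjugate: the posterior is Gamma(α + ΣXᵢ, β + n).
Batch 1: sum of counts S = 41 over n = 12 minutes.
After batch 1: Gamma(α+S, β+n) = Gamma(6.3+41, 0.6+12) = Gamma(47.3, 12.6).
Batch 2: sum of counts S = 11 over n = 4 minutes.
After batch 2: Gamma(α+S, β+n) = Gamma(47.3+11, 12.6+4) = Gamma(58.3, 16.6).
Posterior α = 58.3.

58.3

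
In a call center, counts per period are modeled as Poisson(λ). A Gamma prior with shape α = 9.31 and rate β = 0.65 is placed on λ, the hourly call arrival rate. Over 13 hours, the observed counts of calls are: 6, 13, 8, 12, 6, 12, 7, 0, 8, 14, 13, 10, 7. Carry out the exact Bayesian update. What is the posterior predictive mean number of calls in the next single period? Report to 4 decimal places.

9.1802

With a Gamma(shape α, rate β) prior, the Poisson likelihood is conjugate: the posterior is Gamma(α + ΣXᵢ, β + n).
Sum of counts S = 116 over n = 13 hours.
Posterior: Gamma(α+S, β+n) = Gamma(9.31+116, 0.65+13) = Gamma(125.31, 13.65).
The predictive distribution for one future period is NegBinom with mean α/β = 9.1802.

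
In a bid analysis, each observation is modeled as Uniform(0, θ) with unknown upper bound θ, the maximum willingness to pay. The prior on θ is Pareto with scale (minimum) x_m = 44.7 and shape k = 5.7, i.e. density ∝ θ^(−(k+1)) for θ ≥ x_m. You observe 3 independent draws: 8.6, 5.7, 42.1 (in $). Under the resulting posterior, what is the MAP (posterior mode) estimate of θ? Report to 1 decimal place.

A Pareto(scale x_m, shape k) prior on the upper bound θ of Uniform(0, θ) is conjugate: posterior is Pareto(max(x_m, max xᵢ), k + n).
Sample maximum = 42.1; prior scale x_m = 44.7 → posterior scale = max = 44.7.
Posterior shape = 5.7 + 3 = 8.7.
The Pareto density is decreasing on [x_m, ∞), so the mode is x_m = 44.7.

44.7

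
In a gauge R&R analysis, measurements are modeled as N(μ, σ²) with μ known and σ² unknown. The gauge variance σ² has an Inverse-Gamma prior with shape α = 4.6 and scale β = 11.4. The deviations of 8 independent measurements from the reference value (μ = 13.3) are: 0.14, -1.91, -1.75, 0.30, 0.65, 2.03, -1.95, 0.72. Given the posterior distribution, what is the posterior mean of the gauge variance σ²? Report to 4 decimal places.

With known mean μ and an Inverse-Gamma(α, β) prior on σ², the Normal likelihood is conjugate: posterior is Inv-Gamma(α + n/2, β + Σ(xᵢ−μ)²/2).
Σ(xᵢ−μ)² = (0.14)² + (-1.91)² + (-1.75)² + (0.30)² + (0.65)² + (2.03)² + (-1.95)² + (0.72)² = 15.6845.
Posterior: Inv-Gamma(4.6 + 8/2, 11.4 + 15.6845/2) = Inv-Gamma(8.60, 19.24225).
E[σ²|data] = β/(α−1) = 19.24225/7.60 = 2.5319.

2.5319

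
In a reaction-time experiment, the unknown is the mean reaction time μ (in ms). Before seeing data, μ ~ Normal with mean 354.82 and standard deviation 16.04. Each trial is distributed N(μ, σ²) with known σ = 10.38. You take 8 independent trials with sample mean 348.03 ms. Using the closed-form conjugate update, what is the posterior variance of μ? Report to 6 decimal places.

For Normal data with known variance σ², a Normal(μ₀, σ₀²) prior on μ is conjugate. Posterior precision = 1/σ₀² + n/σ²; posterior mean is the precision-weighted average of μ₀ and x̄.
σ₀² = 16.04² = 257.2816, σ² = 10.38² = 107.7444; σ² + n·σ₀² = 107.7444 + 8·257.2816 = 2165.9972.
Posterior precision = 1/σ₀² + n/σ² = 1/257.2816 + 8/107.7444 = (σ² + n·σ₀²)/(σ₀²σ²) = 2165.9972/(257.2816·107.7444); posterior variance σₙ² = σ₀²σ²/(σ² + n·σ₀²) = 257.2816·107.7444/2165.9972 = 12.798101.

12.798101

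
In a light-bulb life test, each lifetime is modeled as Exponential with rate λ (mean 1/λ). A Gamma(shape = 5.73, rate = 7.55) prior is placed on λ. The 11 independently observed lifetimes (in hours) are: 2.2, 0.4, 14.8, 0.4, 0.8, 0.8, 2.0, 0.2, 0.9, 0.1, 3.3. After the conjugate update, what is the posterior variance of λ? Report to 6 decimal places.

0.014952

With a Gamma(shape α, rate β) prior on the exponential rate λ, the posterior after n observations with total T = Σxᵢ is Gamma(α+n, β+T).
Sum of observations T = 25.9 hours; n = 11.
Posterior: Gamma(5.73+11, 7.55+25.9) = Gamma(16.73, 33.45).
Var = α/β² = 0.014952.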